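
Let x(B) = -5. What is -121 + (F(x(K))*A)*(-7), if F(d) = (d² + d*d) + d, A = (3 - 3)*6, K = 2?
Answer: -121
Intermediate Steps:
A = 0 (A = 0*6 = 0)
F(d) = d + 2*d² (F(d) = (d² + d²) + d = 2*d² + d = d + 2*d²)
-121 + (F(x(K))*A)*(-7) = -121 + (-5*(1 + 2*(-5))*0)*(-7) = -121 + (-5*(1 - 10)*0)*(-7) = -121 + (-5*(-9)*0)*(-7) = -121 + (45*0)*(-7) = -121 + 0*(-7) = -121 + 0 = -121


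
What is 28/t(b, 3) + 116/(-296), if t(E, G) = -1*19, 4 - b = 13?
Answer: -2623/1406 ≈ -1.8656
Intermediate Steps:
b = -9 (b = 4 - 1*13 = 4 - 13 = -9)
t(E, G) = -19
28/t(b, 3) + 116/(-296) = 28/(-19) + 116/(-296) = 28*(-1/19) + 116*(-1/296) = -28/19 - 29/74 = -2623/1406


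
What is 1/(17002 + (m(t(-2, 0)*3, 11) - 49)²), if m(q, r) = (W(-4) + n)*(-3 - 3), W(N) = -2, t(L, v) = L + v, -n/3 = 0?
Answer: 1/18371 ≈ 5.4434e-5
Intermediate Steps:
n = 0 (n = -3*0 = 0)
m(q, r) = 12 (m(q, r) = (-2 + 0)*(-3 - 3) = -2*(-6) = 12)
1/(17002 + (m(t(-2, 0)*3, 11) - 49)²) = 1/(17002 + (12 - 49)²) = 1/(17002 + (-37)²) = 1/(17002 + 1369) = 1/18371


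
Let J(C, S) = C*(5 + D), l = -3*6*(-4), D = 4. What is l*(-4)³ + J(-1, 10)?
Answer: -4617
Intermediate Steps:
l = 72 (l = -18*(-4) = 72)
J(C, S) = 9*C (J(C, S) = C*(5 + 4) = C*9 = 9*C)
l*(-4)³ + J(-1, 10) = 72*(-4)³ + 9*(-1) = 72*(-64) - 9 = -4608 - 9 = -4617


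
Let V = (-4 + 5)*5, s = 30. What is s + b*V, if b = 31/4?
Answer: 275/4 ≈ 68.750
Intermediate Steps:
V = 5 (V = 1*5 = 5)
b = 31/4 (b = 31*(¼) = 31/4 ≈ 7.7500)
s + b*V = 30 + (31/4)*5 = 30 + 155/4 = 275/4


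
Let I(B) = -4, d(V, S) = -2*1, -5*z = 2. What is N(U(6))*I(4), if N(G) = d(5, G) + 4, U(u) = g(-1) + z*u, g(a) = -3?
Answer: -8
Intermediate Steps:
z = -⅖ (z = -⅕*2 = -⅖ ≈ -0.40000)
d(V, S) = -2
U(u) = -3 - 2*u/5
N(G) = 2 (N(G) = -2 + 4 = 2)
N(U(6))*I(4) = 2*(-4) = -8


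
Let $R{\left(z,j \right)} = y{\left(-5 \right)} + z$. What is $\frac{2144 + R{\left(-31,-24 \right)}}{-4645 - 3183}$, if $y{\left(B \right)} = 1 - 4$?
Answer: $- \frac{1055}{3914} \approx -0.26955$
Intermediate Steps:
$y{\left(B \right)} = -3$
$R{\left(z,j \right)} = -3 + z$
$\frac{2144 + R{\left(-31,-24 \right)}}{-4645 - 3183} = \frac{2144 - 34}{-4645 - 3183} = \frac{2144 - 34}{-7828} = 2110 \left(- \frac{1}{7828}\right) = - \frac{1055}{3914}$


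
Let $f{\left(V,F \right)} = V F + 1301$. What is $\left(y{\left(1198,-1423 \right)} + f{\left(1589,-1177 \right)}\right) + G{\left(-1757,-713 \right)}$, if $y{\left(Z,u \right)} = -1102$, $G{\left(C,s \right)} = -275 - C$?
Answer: $-1868572$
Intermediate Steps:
$f{\left(V,F \right)} = 1301 + F V$ ($f{\left(V,F \right)} = F V + 1301 = 1301 + F V$)
$\left(y{\left(1198,-1423 \right)} + f{\left(1589,-1177 \right)}\right) + G{\left(-1757,-713 \right)} = \left(-1102 + \left(1301 - 1870253\right)\right) - -1482 = \left(-1102 + \left(1301 - 1870253\right)\right) + \left(-275 + 1757\right) = \left(-1102 - 1868952\right) + 1482 = -1870054 + 1482 = -1868572$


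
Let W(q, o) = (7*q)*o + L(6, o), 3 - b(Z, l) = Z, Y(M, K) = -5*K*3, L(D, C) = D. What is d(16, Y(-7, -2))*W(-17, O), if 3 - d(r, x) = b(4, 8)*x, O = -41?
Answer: 161205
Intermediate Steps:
Y(M, K) = -15*K
b(Z, l) = 3 - Z
W(q, o) = 6 + 7*o*q (W(q, o) = (7*q)*o + 6 = 7*o*q + 6 = 6 + 7*o*q)
d(r, x) = 3 + x (d(r, x) = 3 - (3 - 1*4)*x = 3 - (3 - 4)*x = 3 - (-1)*x = 3 + x)
d(16, Y(-7, -2))*W(-17, O) = (3 - 15*(-2))*(6 + 7*(-41)*(-17)) = (3 + 30)*(6 + 4879) = 33*4885 = 161205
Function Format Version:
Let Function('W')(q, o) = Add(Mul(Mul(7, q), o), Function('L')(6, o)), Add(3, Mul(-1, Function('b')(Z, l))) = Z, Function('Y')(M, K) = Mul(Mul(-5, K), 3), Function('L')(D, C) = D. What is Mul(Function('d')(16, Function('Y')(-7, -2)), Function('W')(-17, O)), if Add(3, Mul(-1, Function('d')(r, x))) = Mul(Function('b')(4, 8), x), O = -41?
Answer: 161205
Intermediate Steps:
Function('Y')(M, K) = Mul(-15, K)
Function('b')(Z, l) = Add(3, Mul(-1, Z))
Function('W')(q, o) = Add(6, Mul(7, o, q)) (Function('W')(q, o) = Add(Mul(Mul(7, q), o), 6) = Add(Mul(7, o, q), 6) = Add(6, Mul(7, o, q)))
Function('d')(r, x) = Add(3, x) (Function('d')(r, x) = Add(3, Mul(-1, Mul(Add(3, Mul(-1, 4)), x))) = Add(3, Mul(-1, Mul(Add(3, -4), x))) = Add(3, Mul(-1, Mul(-1, x))) = Add(3, x))
Mul(Function('d')(16, Function('Y')(-7, -2)), Function('W')(-17, O)) = Mul(Add(3, Mul(-15, -2)), Add(6, Mul(7, -41, -17))) = Mul(Add(3, 30), Add(6, 4879)) = Mul(33, 4885) = 161205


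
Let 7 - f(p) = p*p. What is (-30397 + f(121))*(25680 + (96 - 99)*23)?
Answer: -1153288941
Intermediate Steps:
f(p) = 7 - p**2 (f(p) = 7 - p*p = 7 - p**2)
(-30397 + f(121))*(25680 + (96 - 99)*23) = (-30397 + (7 - 1*121**2))*(25680 + (96 - 99)*23) = (-30397 + (7 - 1*14641))*(25680 - 3*23) = (-30397 + (7 - 14641))*(25680 - 69) = (-30397 - 14634)*25611 = -45031*25611 = -1153288941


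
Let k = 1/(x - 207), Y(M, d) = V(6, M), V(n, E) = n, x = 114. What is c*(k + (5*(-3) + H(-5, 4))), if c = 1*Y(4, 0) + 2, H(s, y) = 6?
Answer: -6704/93 ≈ -72.086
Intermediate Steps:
Y(M, d) = 6
c = 8 (c = 1*6 + 2 = 6 + 2 = 8)
k = -1/93 (k = 1/(114 - 207) = 1/(-93) = -1/93 ≈ -0.010753)
c*(k + (5*(-3) + H(-5, 4))) = 8*(-1/93 + (5*(-3) + 6)) = 8*(-1/93 + (-15 + 6)) = 8*(-1/93 - 9) = 8*(-838/93) = -6704/93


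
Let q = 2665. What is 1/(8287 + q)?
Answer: 1/10952 ≈ 9.1308e-5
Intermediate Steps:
1/(8287 + q) = 1/(8287 + 2665) = 1/10952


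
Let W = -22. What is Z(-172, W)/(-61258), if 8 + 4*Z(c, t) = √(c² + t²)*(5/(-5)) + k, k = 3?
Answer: 5/245032 + √7517/122516 ≈ 0.00072807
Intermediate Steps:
Z(c, t) = -5/4 - √(c² + t²)/4 (Z(c, t) = -2 + (√(c² + t²)*(5/(-5)) + 3)/4 = -2 + (√(c² + t²)*(5*(-⅕)) + 3)/4 = -2 + (√(c² + t²)*(-1) + 3)/4 = -2 + (-√(c² + t²) + 3)/4 = -2 + (3 - √(c² + t²))/4 = -2 + (¾ - √(c² + t²)/4) = -5/4 - √(c² + t²)/4)
Z(-172, W)/(-61258) = (-5/4 - √((-172)² + (-22)²)/4)/(-61258) = (-5/4 - √(29584 + 484)/4)*(-1/61258) = (-5/4 - √7517/2)*(-1/61258) = 5/245032 + √7517/122516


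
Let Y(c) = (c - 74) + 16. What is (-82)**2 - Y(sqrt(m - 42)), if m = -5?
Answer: 6782 - I*sqrt(47) ≈ 6782.0 - 6.8557*I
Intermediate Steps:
Y(c) = -58 + c (Y(c) = (-74 + c) + 16 = -58 + c)
(-82)**2 - Y(sqrt(m - 42)) = (-82)**2 - (-58 + sqrt(-5 - 42)) = 6724 - (-58 + sqrt(-47)) = 6724 - (-58 + I*sqrt(47)) = 6724 + (58 - I*sqrt(47)) = 6782 - I*sqrt(47)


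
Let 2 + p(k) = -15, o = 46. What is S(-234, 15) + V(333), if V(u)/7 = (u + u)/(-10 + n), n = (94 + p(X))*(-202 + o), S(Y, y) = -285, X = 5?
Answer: -1715466/6011 ≈ -285.39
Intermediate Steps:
p(k) = -17 (p(k) = -2 - 15 = -17)
n = -12012 (n = (94 - 17)*(-202 + 46) = 77*(-156) = -12012)
V(u) = -7*u/6011 (V(u) = 7*((u + u)/(-10 - 12012)) = 7*((2*u)/(-12022)) = 7*(-u/6011) = -7*u/6011)
S(-234, 15) + V(333) = -285 - 7/6011*333 = -285 - 2331/6011 = -1715466/6011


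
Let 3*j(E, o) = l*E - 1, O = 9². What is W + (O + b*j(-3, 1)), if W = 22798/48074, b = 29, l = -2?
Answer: 9360553/72111 ≈ 129.81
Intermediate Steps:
O = 81
j(E, o) = -⅓ - 2*E/3 (j(E, o) = (-2*E - 1)/3 = (-1 - 2*E)/3 = -⅓ - 2*E/3)
W = 11399/24037 (W = 22798*(1/48074) = 11399/24037 ≈ 0.47423)
W + (O + b*j(-3, 1)) = 11399/24037 + (81 + 29*(-⅓ - ⅔*(-3))) = 11399/24037 + (81 + 29*(-⅓ + 2)) = 11399/24037 + (81 + 29*(5/3)) = 11399/24037 + (81 + 145/3) = 11399/24037 + 388/3 = 9360553/72111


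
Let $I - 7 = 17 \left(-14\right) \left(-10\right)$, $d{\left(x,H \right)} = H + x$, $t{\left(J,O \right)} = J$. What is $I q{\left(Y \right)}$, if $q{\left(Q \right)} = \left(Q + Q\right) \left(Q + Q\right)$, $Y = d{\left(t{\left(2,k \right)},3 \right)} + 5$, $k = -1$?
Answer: $954800$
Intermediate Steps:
$I = 2387$ ($I = 7 + 17 \left(-14\right) \left(-10\right) = 7 - -2380 = 7 + 2380 = 2387$)
$Y = 10$ ($Y = \left(3 + 2\right) + 5 = 5 + 5 = 10$)
$q{\left(Q \right)} = 4 Q^{2}$ ($q{\left(Q \right)} = 2 Q 2 Q = 4 Q^{2}$)
$I q{\left(Y \right)} = 2387 \cdot 4 \cdot 10^{2} = 2387 \cdot 4 \cdot 100 = 2387 \cdot 400 = 954800$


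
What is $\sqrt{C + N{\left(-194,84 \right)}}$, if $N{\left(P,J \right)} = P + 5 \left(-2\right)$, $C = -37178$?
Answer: $i \sqrt{37382} \approx 193.34 i$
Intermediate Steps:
$N{\left(P,J \right)} = -10 + P$ ($N{\left(P,J \right)} = P - 10 = -10 + P$)
$\sqrt{C + N{\left(-194,84 \right)}} = \sqrt{-37178 - 204} = \sqrt{-37382} = i \sqrt{37382}$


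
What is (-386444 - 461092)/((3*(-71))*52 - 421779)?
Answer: 282512/144285 ≈ 1.9580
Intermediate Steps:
(-386444 - 461092)/((3*(-71))*52 - 421779) = -847536/(-213*52 - 421779) = -847536/(-11076 - 421779) = -847536/(-432855) = -847536*(-1/432855) = 282512/144285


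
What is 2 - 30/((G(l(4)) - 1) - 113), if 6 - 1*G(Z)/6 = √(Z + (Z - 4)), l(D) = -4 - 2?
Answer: 87/37 - 4*I/37 ≈ 2.3514 - 0.10811*I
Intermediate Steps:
l(D) = -6
G(Z) = 36 - 6*√(-4 + 2*Z) (G(Z) = 36 - 6*√(Z + (Z - 4)) = 36 - 6*√(Z + (-4 + Z)) = 36 - 6*√(-4 + 2*Z))
2 - 30/((G(l(4)) - 1) - 113) = 2 - 30/(((36 - 6*√(-4 + 2*(-6))) - 1) - 113) = 2 - 30/(((36 - 6*√(-4 - 12)) - 1) - 113) = 2 - 30/(((36 - 24*I) - 1) - 113) = 2 - 30/((35 - 24*I) - 113) = 2 - 30*(-78 + 24*I)/6660 = 2 - (-78 + 24*I)/222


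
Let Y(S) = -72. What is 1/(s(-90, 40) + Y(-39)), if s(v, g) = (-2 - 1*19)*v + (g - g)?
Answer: 1/1818 ≈ 0.00055005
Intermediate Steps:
s(v, g) = -21*v (s(v, g) = (-2 - 19)*v + 0 = -21*v + 0 = -21*v)
1/(s(-90, 40) + Y(-39)) = 1/(-21*(-90) - 72) = 1/(1890 - 72) = 1/1818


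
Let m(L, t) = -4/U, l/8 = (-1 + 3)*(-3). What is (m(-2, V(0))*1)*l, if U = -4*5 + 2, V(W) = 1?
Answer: -32/3 ≈ -10.667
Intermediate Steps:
U = -18 (U = -20 + 2 = -18)
l = -48 (l = 8*((-1 + 3)*(-3)) = 8*(2*(-3)) = 8*(-6) = -48)
m(L, t) = 2/9 (m(L, t) = -4/(-18) = -4*(-1/18) = 2/9)
(m(-2, V(0))*1)*l = ((2/9)*1)*(-48) = (2/9)*(-48) = -32/3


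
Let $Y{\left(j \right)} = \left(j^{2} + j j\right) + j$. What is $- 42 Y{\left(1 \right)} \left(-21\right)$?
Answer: $2646$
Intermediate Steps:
$Y{\left(j \right)} = j + 2 j^{2}$ ($Y{\left(j \right)} = \left(j^{2} + j^{2}\right) + j = 2 j^{2} + j = j + 2 j^{2}$)
$- 42 Y{\left(1 \right)} \left(-21\right) = - 42 \cdot 1 \left(1 + 2 \cdot 1\right) \left(-21\right) = - 42 \cdot 1 \left(1 + 2\right) \left(-21\right) = - 42 \cdot 1 \cdot 3 \left(-21\right) = \left(-42\right) 3 \left(-21\right) = \left(-126\right) \left(-21\right) = 2646$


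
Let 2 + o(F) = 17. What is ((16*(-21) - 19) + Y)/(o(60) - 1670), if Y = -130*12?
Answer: 383/331 ≈ 1.1571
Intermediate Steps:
o(F) = 15 (o(F) = -2 + 17 = 15)
Y = -1560
((16*(-21) - 19) + Y)/(o(60) - 1670) = ((16*(-21) - 19) - 1560)/(15 - 1670) = ((-336 - 19) - 1560)/(-1655) = (-355 - 1560)*(-1/1655) = -1915*(-1/1655) = 383/331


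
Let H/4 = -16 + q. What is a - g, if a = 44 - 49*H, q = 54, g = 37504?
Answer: -44908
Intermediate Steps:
H = 152 (H = 4*(-16 + 54) = 4*38 = 152)
a = -7404 (a = 44 - 49*152 = 44 - 7448 = -7404)
a - g = -7404 - 1*37504 = -7404 - 37504 = -44908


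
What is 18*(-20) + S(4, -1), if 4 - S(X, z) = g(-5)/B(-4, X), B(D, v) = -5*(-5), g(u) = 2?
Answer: -8902/25 ≈ -356.08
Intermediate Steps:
B(D, v) = 25
S(X, z) = 98/25 (S(X, z) = 4 - 2/25 = 98/25)
18*(-20) + S(4, -1) = 18*(-20) + 98/25 = -360 + 98/25 = -8902/25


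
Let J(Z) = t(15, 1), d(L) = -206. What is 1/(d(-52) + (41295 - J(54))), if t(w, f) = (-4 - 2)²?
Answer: 1/41053 ≈ 2.4359e-5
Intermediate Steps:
t(w, f) = 36 (t(w, f) = (-6)² = 36)
J(Z) = 36
1/(d(-52) + (41295 - J(54))) = 1/(-206 + (41295 - 1*36)) = 1/(-206 + (41295 - 36)) = 1/(-206 + 41259) = 1/41053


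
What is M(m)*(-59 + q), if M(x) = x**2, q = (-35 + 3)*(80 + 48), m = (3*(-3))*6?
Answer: -12115980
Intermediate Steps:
m = -54 (m = -9*6 = -54)
q = -4096 (q = -32*128 = -4096)
M(m)*(-59 + q) = (-54)**2*(-59 - 4096) = 2916*(-4155) = -12115980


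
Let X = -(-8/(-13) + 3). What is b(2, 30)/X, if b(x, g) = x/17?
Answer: -26/799 ≈ -0.032541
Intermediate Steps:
b(x, g) = x/17 (b(x, g) = x*(1/17) = x/17)
X = -47/13 (X = -(-8*(-1/13) + 3) = -(8/13 + 3) = -1*47/13 = -47/13 ≈ -3.6154)
b(2, 30)/X = ((1/17)*2)/(-47/13) = (2/17)*(-13/47) = -26/799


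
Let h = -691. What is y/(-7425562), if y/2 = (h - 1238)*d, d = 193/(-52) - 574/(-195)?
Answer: -385157/965323060 ≈ -0.00039899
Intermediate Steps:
d = -599/780 (d = 193*(-1/52) - 574*(-1/195) = -193/52 + 574/195 = -599/780 ≈ -0.76795)
y = 385157/130 (y = 2*((-691 - 1238)*(-599/780)) = 2*(-1929*(-599/780)) = 2*(385157/260) = 385157/130 ≈ 2962.7)
y/(-7425562) = (385157/130)/(-7425562) = (385157/130)*(-1/7425562) = -385157/965323060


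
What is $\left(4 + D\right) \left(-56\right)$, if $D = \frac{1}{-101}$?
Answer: $- \frac{22568}{101} \approx -223.45$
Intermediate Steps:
$D = - \frac{1}{101} \approx -0.009901$
$\left(4 + D\right) \left(-56\right) = \left(4 - \frac{1}{101}\right) \left(-56\right) = \frac{403}{101} \left(-56\right) = - \frac{22568}{101}$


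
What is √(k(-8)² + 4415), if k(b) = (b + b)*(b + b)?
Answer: √69951 ≈ 264.48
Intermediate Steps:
k(b) = 4*b² (k(b) = (2*b)*(2*b) = 4*b²)
√(k(-8)² + 4415) = √((4*(-8)²)² + 4415) = √((4*64)² + 4415) = √(256² + 4415) = √(65536 + 4415) = √69951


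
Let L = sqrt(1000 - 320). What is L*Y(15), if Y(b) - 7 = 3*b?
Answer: 104*sqrt(170) ≈ 1356.0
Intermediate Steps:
Y(b) = 7 + 3*b
L = 2*sqrt(170) (L = sqrt(680) = 2*sqrt(170) ≈ 26.077)
L*Y(15) = (2*sqrt(170))*(7 + 3*15) = (2*sqrt(170))*(7 + 45) = (2*sqrt(170))*52 = 104*sqrt(170)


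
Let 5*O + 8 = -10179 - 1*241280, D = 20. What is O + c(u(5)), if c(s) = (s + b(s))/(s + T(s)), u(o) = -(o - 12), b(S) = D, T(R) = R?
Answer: -3520403/70 ≈ -50292.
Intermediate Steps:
b(S) = 20
u(o) = 12 - o (u(o) = -(-12 + o) = 12 - o)
c(s) = (20 + s)/(2*s) (c(s) = (s + 20)/(s + s) = (20 + s)/((2*s)) = (20 + s)*(1/(2*s)) = (20 + s)/(2*s))
O = -251467/5 (O = -8/5 + (-10179 - 1*241280)/5 = -8/5 + (-10179 - 241280)/5 = -8/5 + (1/5)*(-251459) = -8/5 - 251459/5 = -251467/5 ≈ -50293.)
O + c(u(5)) = -251467/5 + (20 + (12 - 1*5))/(2*(12 - 1*5)) = -251467/5 + (20 + (12 - 5))/(2*(12 - 5)) = -251467/5 + (1/2)*(20 + 7)/7 = -251467/5 + (1/2)*(1/7)*27 = -251467/5 + 27/14 = -3520403/70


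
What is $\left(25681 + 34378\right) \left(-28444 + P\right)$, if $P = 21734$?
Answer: $-402995890$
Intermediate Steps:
$\left(25681 + 34378\right) \left(-28444 + P\right) = \left(25681 + 34378\right) \left(-28444 + 21734\right) = 60059 \left(-6710\right) = -402995890$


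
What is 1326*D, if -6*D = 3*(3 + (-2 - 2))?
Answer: 663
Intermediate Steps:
D = ½ (D = -(3 + (-2 - 2))/2 = -(3 - 4)/2 = -(-1)/2 = -⅙*(-3) = ½ ≈ 0.50000)
1326*D = 1326*(½) = 663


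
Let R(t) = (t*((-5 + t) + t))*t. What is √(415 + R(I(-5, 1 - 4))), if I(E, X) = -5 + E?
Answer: I*√2085 ≈ 45.662*I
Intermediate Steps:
R(t) = t²*(-5 + 2*t) (R(t) = (t*(-5 + 2*t))*t = t²*(-5 + 2*t))
√(415 + R(I(-5, 1 - 4))) = √(415 + (-5 - 5)²*(-5 + 2*(-5 - 5))) = √(415 + (-10)²*(-5 + 2*(-10))) = √(415 + 100*(-5 - 20)) = √(415 + 100*(-25)) = √(415 - 2500) = √(-2085) = I*√2085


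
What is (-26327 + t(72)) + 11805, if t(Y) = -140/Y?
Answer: -261431/18 ≈ -14524.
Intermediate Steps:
(-26327 + t(72)) + 11805 = (-26327 - 140/72) + 11805 = (-26327 - 140*1/72) + 11805 = (-26327 - 35/18) + 11805 = -473921/18 + 11805 = -261431/18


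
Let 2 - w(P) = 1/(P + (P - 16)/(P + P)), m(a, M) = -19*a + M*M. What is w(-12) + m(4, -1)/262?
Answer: 30757/17030 ≈ 1.8060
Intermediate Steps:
m(a, M) = M² - 19*a (m(a, M) = -19*a + M² = M² - 19*a)
w(P) = 2 - 1/(P + (-16 + P)/(2*P)) (w(P) = 2 - 1/(P + (P - 16)/(P + P)) = 2 - 1/(P + (-16 + P)/((2*P))) = 2 - 1/(P + (-16 + P)*(1/(2*P))) = 2 - 1/(P + (-16 + P)/(2*P)))
w(-12) + m(4, -1)/262 = 4*(-8 + (-12)²)/(-16 - 12 + 2*(-12)²) + ((-1)² - 19*4)/262 = 4*(-8 + 144)/(-16 - 12 + 2*144) + (1 - 76)*(1/262) = 4*136/(-16 - 12 + 288) - 75*1/262 = 4*136/260 - 75/262 = 4*(1/260)*136 - 75/262 = 136/65 - 75/262 = 30757/17030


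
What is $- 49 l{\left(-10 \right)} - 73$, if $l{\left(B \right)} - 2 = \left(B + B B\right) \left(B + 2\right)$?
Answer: $35109$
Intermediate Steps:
$l{\left(B \right)} = 2 + \left(2 + B\right) \left(B + B^{2}\right)$ ($l{\left(B \right)} = 2 + \left(B + B B\right) \left(B + 2\right) = 2 + \left(B + B^{2}\right) \left(2 + B\right) = 2 + \left(2 + B\right) \left(B + B^{2}\right)$)
$- 49 l{\left(-10 \right)} - 73 = - 49 \left(2 + \left(-10\right)^{3} + 2 \left(-10\right) + 3 \left(-10\right)^{2}\right) - 73 = - 49 \left(2 - 1000 - 20 + 3 \cdot 100\right) - 73 = - 49 \left(2 - 1000 - 20 + 300\right) - 73 = \left(-49\right) \left(-718\right) - 73 = 35182 - 73 = 35109$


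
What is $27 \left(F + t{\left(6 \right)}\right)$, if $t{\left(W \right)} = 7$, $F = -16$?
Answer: $-243$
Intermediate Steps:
$27 \left(F + t{\left(6 \right)}\right) = 27 \left(-16 + 7\right) = 27 \left(-9\right) = -243$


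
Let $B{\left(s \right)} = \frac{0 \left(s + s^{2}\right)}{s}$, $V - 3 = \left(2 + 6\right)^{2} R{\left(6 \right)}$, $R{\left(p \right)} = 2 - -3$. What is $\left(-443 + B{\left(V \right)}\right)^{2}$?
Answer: $196249$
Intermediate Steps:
$R{\left(p \right)} = 5$ ($R{\left(p \right)} = 2 + 3 = 5$)
$V = 323$ ($V = 3 + \left(2 + 6\right)^{2} \cdot 5 = 3 + 8^{2} \cdot 5 = 3 + 64 \cdot 5 = 3 + 320 = 323$)
$B{\left(s \right)} = 0$ ($B{\left(s \right)} = \frac{0}{s} = 0$)
$\left(-443 + B{\left(V \right)}\right)^{2} = \left(-443 + 0\right)^{2} = \left(-443\right)^{2} = 196249$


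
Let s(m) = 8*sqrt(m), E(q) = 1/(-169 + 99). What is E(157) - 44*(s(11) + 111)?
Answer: -341881/70 - 352*sqrt(11) ≈ -6051.5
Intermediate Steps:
E(q) = -1/70 (E(q) = 1/(-70) = -1/70)
E(157) - 44*(s(11) + 111) = -1/70 - 44*(8*sqrt(11) + 111) = -1/70 - 44*(111 + 8*sqrt(11)) = -1/70 - (4884 + 352*sqrt(11)) = -1/70 + (-4884 - 352*sqrt(11)) = -341881/70 - 352*sqrt(11)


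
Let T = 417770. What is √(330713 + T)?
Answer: √748483 ≈ 865.15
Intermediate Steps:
√(330713 + T) = √(330713 + 417770) = √748483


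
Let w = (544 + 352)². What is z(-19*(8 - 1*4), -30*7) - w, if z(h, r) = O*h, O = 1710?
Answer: -932776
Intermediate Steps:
z(h, r) = 1710*h
w = 802816 (w = 896² = 802816)
z(-19*(8 - 1*4), -30*7) - w = 1710*(-19*(8 - 1*4)) - 1*802816 = 1710*(-19*(8 - 4)) - 802816 = 1710*(-19*4) - 802816 = 1710*(-76) - 802816 = -129960 - 802816 = -932776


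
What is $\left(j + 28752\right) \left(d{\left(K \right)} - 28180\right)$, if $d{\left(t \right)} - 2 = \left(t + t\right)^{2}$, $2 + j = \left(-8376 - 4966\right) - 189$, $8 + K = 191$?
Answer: $1609835382$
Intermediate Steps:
$K = 183$ ($K = -8 + 191 = 183$)
$j = -13533$ ($j = -2 - 13531 = -13533$)
$d{\left(t \right)} = 2 + 4 t^{2}$ ($d{\left(t \right)} = 2 + \left(t + t\right)^{2} = 2 + \left(2 t\right)^{2} = 2 + 4 t^{2}$)
$\left(j + 28752\right) \left(d{\left(K \right)} - 28180\right) = \left(-13533 + 28752\right) \left(\left(2 + 4 \cdot 183^{2}\right) - 28180\right) = 15219 \left(\left(2 + 4 \cdot 33489\right) - 28180\right) = 15219 \left(\left(2 + 133956\right) - 28180\right) = 15219 \left(133958 - 28180\right) = 15219 \cdot 105778 = 1609835382$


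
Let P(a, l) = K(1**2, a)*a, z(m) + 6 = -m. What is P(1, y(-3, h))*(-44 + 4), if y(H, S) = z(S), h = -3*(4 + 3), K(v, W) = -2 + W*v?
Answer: 40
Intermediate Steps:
z(m) = -6 - m
h = -21 (h = -3*7 = -21)
y(H, S) = -6 - S
P(a, l) = a*(-2 + a) (P(a, l) = (-2 + a*1**2)*a = (-2 + a*1)*a = (-2 + a)*a = a*(-2 + a))
P(1, y(-3, h))*(-44 + 4) = (1*(-2 + 1))*(-44 + 4) = (1*(-1))*(-40) = -1*(-40) = 40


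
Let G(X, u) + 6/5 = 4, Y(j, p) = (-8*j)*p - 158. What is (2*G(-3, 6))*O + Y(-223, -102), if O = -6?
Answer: -910798/5 ≈ -1.8216e+5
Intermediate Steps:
Y(j, p) = -158 - 8*j*p (Y(j, p) = -8*j*p - 158 = -158 - 8*j*p)
G(X, u) = 14/5 (G(X, u) = -6/5 + 4 = 14/5)
(2*G(-3, 6))*O + Y(-223, -102) = (2*(14/5))*(-6) + (-158 - 8*(-223)*(-102)) = (28/5)*(-6) + (-158 - 181968) = -168/5 - 182126 = -910798/5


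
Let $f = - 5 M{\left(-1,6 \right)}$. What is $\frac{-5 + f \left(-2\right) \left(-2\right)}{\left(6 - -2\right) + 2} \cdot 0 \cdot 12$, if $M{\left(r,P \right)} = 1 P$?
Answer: $0$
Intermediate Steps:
$M{\left(r,P \right)} = P$
$f = -30$ ($f = \left(-5\right) 6 = -30$)
$\frac{-5 + f \left(-2\right) \left(-2\right)}{\left(6 - -2\right) + 2} \cdot 0 \cdot 12 = \frac{-5 + \left(-30\right) \left(-2\right) \left(-2\right)}{\left(6 - -2\right) + 2} \cdot 0 \cdot 12 = \frac{-5 + 60 \left(-2\right)}{\left(6 + 2\right) + 2} \cdot 0 \cdot 12 = \frac{-5 - 120}{8 + 2} \cdot 0 \cdot 12 = - \frac{125}{10} \cdot 0 \cdot 12 = \left(-125\right) \frac{1}{10} \cdot 0 \cdot 12 = \left(- \frac{25}{2}\right) 0 \cdot 12 = 0 \cdot 12 = 0$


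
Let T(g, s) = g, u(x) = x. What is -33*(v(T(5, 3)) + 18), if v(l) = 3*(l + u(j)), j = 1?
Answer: -1188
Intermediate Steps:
v(l) = 3 + 3*l (v(l) = 3*(l + 1) = 3*(1 + l) = 3 + 3*l)
-33*(v(T(5, 3)) + 18) = -33*((3 + 3*5) + 18) = -33*((3 + 15) + 18) = -33*(18 + 18) = -33*36 = -1188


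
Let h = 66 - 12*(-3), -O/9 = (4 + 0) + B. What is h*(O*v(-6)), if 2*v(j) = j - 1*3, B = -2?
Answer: 8262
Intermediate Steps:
O = -18 (O = -9*((4 + 0) - 2) = -9*(4 - 2) = -9*2 = -18)
v(j) = -3/2 + j/2 (v(j) = (j - 1*3)/2 = (j - 3)/2 = (-3 + j)/2 = -3/2 + j/2)
h = 102 (h = 66 + 36 = 102)
h*(O*v(-6)) = 102*(-18*(-3/2 + (½)*(-6))) = 102*(-18*(-3/2 - 3)) = 102*(-18*(-9/2)) = 102*81 = 8262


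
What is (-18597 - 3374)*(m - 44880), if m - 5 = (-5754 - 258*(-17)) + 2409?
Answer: 963076814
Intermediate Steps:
m = 1046 (m = 5 + ((-5754 - 258*(-17)) + 2409) = 5 + ((-5754 + 4386) + 2409) = 5 + (-1368 + 2409) = 5 + 1041 = 1046)
(-18597 - 3374)*(m - 44880) = (-18597 - 3374)*(1046 - 44880) = -21971*(-43834) = 963076814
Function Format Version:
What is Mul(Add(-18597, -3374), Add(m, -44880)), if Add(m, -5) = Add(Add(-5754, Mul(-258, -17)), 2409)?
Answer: 963076814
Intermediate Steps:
m = 1046 (m = Add(5, Add(Add(-5754, Mul(-258, -17)), 2409)) = Add(5, Add(Add(-5754, 4386), 2409)) = Add(5, Add(-1368, 2409)) = Add(5, 1041) = 1046)
Mul(Add(-18597, -3374), Add(m, -44880)) = Mul(Add(-18597, -3374), Add(1046, -44880)) = Mul(-21971, -43834) = 963076814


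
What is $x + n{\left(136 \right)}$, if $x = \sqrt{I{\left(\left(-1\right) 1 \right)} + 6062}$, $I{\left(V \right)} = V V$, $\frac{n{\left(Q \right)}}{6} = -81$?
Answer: $-486 + \sqrt{6063} \approx -408.13$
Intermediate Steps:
$n{\left(Q \right)} = -486$ ($n{\left(Q \right)} = 6 \left(-81\right) = -486$)
$I{\left(V \right)} = V^{2}$
$x = \sqrt{6063}$ ($x = \sqrt{\left(\left(-1\right) 1\right)^{2} + 6062} = \sqrt{\left(-1\right)^{2} + 6062} = \sqrt{1 + 6062} = \sqrt{6063} \approx 77.865$)
$x + n{\left(136 \right)} = \sqrt{6063} - 486 = -486 + \sqrt{6063}$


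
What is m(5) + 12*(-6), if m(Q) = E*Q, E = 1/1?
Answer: -67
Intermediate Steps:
E = 1 (E = 1*1 = 1)
m(Q) = Q (m(Q) = 1*Q = Q)
m(5) + 12*(-6) = 5 + 12*(-6) = 5 - 72 = -67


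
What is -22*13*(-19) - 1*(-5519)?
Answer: 10953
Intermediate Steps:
-22*13*(-19) - 1*(-5519) = -286*(-19) + 5519 = 5434 + 5519 = 10953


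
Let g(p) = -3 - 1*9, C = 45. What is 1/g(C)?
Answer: -1/12 ≈ -0.083333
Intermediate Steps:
g(p) = -12 (g(p) = -3 - 9 = -12)
1/g(C) = 1/(-12) = -1/12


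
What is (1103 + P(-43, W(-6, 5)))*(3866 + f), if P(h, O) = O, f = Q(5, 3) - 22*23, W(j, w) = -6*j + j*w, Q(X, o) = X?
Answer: 3731785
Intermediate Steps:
f = -501 (f = 5 - 22*23 = 5 - 506 = -501)
(1103 + P(-43, W(-6, 5)))*(3866 + f) = (1103 - 6*(-6 + 5))*(3866 - 501) = (1103 - 6*(-1))*3365 = (1103 + 6)*3365 = 1109*3365 = 3731785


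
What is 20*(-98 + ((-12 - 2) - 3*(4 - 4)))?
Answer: -2240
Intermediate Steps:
20*(-98 + ((-12 - 2) - 3*(4 - 4))) = 20*(-98 + (-14 - 3*0)) = 20*(-98 + (-14 + 0)) = 20*(-98 - 14) = 20*(-112) = -2240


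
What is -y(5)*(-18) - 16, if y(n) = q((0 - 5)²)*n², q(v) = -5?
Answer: -2266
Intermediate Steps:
y(n) = -5*n²
-y(5)*(-18) - 16 = -(-5)*5²*(-18) - 16 = -(-5)*25*(-18) - 16 = -1*(-125)*(-18) - 16 = 125*(-18) - 16 = -2250 - 16 = -2266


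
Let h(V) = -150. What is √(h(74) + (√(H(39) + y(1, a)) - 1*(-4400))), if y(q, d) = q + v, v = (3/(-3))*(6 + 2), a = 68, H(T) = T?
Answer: √(4250 + 4*√2) ≈ 65.235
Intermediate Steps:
v = -8 (v = (3*(-⅓))*8 = -1*8 = -8)
y(q, d) = -8 + q (y(q, d) = q - 8 = -8 + q)
√(h(74) + (√(H(39) + y(1, a)) - 1*(-4400))) = √(-150 + (√(39 + (-8 + 1)) - 1*(-4400))) = √(-150 + (√(39 - 7) + 4400)) = √(-150 + (√32 + 4400)) = √(-150 + (4*√2 + 4400)) = √(-150 + (4400 + 4*√2)) = √(4250 + 4*√2)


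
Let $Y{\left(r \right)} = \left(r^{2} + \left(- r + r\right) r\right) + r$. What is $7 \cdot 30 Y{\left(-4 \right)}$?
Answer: $2520$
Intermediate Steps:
$Y{\left(r \right)} = r + r^{2}$ ($Y{\left(r \right)} = \left(r^{2} + 0 r\right) + r = \left(r^{2} + 0\right) + r = r^{2} + r = r + r^{2}$)
$7 \cdot 30 Y{\left(-4 \right)} = 7 \cdot 30 \left(- 4 \left(1 - 4\right)\right) = 210 \left(\left(-4\right) \left(-3\right)\right) = 210 \cdot 12 = 2520$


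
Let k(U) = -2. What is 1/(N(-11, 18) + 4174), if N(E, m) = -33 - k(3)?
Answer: 1/4143 ≈ 0.00024137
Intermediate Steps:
N(E, m) = -31 (N(E, m) = -33 - 1*(-2) = -33 + 2 = -31)
1/(N(-11, 18) + 4174) = 1/(-31 + 4174) = 1/4143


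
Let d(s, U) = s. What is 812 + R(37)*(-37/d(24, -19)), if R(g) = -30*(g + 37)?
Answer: 8469/2 ≈ 4234.5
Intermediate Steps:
R(g) = -1110 - 30*g (R(g) = -30*(37 + g) = -1110 - 30*g)
812 + R(37)*(-37/d(24, -19)) = 812 + (-1110 - 30*37)*(-37/24) = 812 + (-1110 - 1110)*(-37*1/24) = 812 - 2220*(-37/24) = 812 + 6845/2 = 8469/2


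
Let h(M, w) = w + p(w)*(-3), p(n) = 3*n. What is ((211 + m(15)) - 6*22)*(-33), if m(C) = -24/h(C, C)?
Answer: -13068/5 ≈ -2613.6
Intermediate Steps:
h(M, w) = -8*w (h(M, w) = w + (3*w)*(-3) = w - 9*w = -8*w)
m(C) = 3/C (m(C) = -24*(-1/(8*C)) = -(-3)/C = 3/C)
((211 + m(15)) - 6*22)*(-33) = ((211 + 3/15) - 6*22)*(-33) = ((211 + 3*(1/15)) - 132)*(-33) = ((211 + 1/5) - 132)*(-33) = (1056/5 - 132)*(-33) = (396/5)*(-33) = -13068/5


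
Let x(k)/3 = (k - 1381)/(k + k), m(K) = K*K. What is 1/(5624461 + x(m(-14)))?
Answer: 392/2204785157 ≈ 1.7780e-7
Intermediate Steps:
m(K) = K²
x(k) = 3*(-1381 + k)/(2*k) (x(k) = 3*((k - 1381)/(k + k)) = 3*((-1381 + k)/((2*k))) = 3*((-1381 + k)*(1/(2*k))) = 3*((-1381 + k)/(2*k)) = 3*(-1381 + k)/(2*k))
1/(5624461 + x(m(-14))) = 1/(5624461 + 3*(-1381 + (-14)²)/(2*((-14)²))) = 1/(5624461 + (3/2)*(-1381 + 196)/196) = 1/(5624461 + (3/2)*(1/196)*(-1185)) = 1/(5624461 - 3555/392) = 1/(2204785157/392) = 392/2204785157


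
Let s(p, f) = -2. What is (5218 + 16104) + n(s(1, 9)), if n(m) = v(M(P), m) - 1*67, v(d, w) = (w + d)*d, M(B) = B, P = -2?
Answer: 21263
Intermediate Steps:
v(d, w) = d*(d + w) (v(d, w) = (d + w)*d = d*(d + w))
n(m) = -63 - 2*m (n(m) = -2*(-2 + m) - 1*67 = (4 - 2*m) - 67 = -63 - 2*m)
(5218 + 16104) + n(s(1, 9)) = (5218 + 16104) + (-63 - 2*(-2)) = 21322 + (-63 + 4) = 21322 - 59 = 21263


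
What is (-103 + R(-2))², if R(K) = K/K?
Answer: 10404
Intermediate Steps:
R(K) = 1
(-103 + R(-2))² = (-103 + 1)² = (-102)² = 10404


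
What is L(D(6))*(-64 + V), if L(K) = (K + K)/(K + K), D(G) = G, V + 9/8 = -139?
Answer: -1633/8 ≈ -204.13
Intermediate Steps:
V = -1121/8 (V = -9/8 - 139 = -1121/8 ≈ -140.13)
L(K) = 1 (L(K) = (2*K)/((2*K)) = (2*K)*(1/(2*K)) = 1)
L(D(6))*(-64 + V) = 1*(-64 - 1121/8) = 1*(-1633/8) = -1633/8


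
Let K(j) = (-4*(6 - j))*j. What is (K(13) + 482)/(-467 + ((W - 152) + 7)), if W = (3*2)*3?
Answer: -47/33 ≈ -1.4242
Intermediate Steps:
W = 18 (W = 6*3 = 18)
K(j) = j*(-24 + 4*j) (K(j) = (-24 + 4*j)*j = j*(-24 + 4*j))
(K(13) + 482)/(-467 + ((W - 152) + 7)) = (4*13*(-6 + 13) + 482)/(-467 + ((18 - 152) + 7)) = (4*13*7 + 482)/(-467 + (-134 + 7)) = (364 + 482)/(-467 - 127) = 846/(-594) = 846*(-1/594) = -47/33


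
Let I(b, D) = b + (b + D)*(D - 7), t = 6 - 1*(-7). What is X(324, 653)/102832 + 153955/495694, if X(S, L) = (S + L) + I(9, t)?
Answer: 4096421613/12743301352 ≈ 0.32146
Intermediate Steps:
t = 13 (t = 6 + 7 = 13)
I(b, D) = b + (-7 + D)*(D + b) (I(b, D) = b + (D + b)*(-7 + D) = b + (-7 + D)*(D + b))
X(S, L) = 141 + L + S (X(S, L) = (S + L) + (13**2 - 7*13 - 6*9 + 13*9) = (L + S) + (169 - 91 - 54 + 117) = (L + S) + 141 = 141 + L + S)
X(324, 653)/102832 + 153955/495694 = (141 + 653 + 324)/102832 + 153955/495694 = 1118*(1/102832) + 153955*(1/495694) = 559/51416 + 153955/495694 = 4096421613/12743301352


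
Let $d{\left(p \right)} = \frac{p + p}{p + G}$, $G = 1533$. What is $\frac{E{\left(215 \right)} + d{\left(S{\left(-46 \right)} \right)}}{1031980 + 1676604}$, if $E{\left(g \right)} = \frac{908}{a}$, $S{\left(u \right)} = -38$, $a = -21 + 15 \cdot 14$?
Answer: $\frac{167887}{95665494015} \approx 1.7549 \cdot 10^{-6}$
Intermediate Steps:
$a = 189$ ($a = -21 + 210 = 189$)
$E{\left(g \right)} = \frac{908}{189}$
$d{\left(p \right)} = \frac{2 p}{1533 + p}$ ($d{\left(p \right)} = \frac{p + p}{p + 1533} = \frac{2 p}{1533 + p}$)
$\frac{E{\left(215 \right)} + d{\left(S{\left(-46 \right)} \right)}}{1031980 + 1676604} = \frac{\frac{908}{189} + 2 \left(-38\right) \frac{1}{1533 - 38}}{1031980 + 1676604} = \frac{\frac{908}{189} + 2 \left(-38\right) \frac{1}{1495}}{2708584} = \left(\frac{908}{189} + 2 \left(-38\right) \frac{1}{1495}\right) \frac{1}{2708584} = \left(\frac{908}{189} - \frac{76}{1495}\right) \frac{1}{2708584} = \frac{1343096}{282555} \cdot \frac{1}{2708584} = \frac{167887}{95665494015}$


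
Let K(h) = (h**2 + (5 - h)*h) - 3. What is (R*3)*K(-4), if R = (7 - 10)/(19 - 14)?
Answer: 207/5 ≈ 41.400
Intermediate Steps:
K(h) = -3 + h**2 + h*(5 - h) (K(h) = (h**2 + h*(5 - h)) - 3 = -3 + h**2 + h*(5 - h))
R = -3/5 ≈ -0.60000
(R*3)*K(-4) = (-3/5*3)*(-3 + 5*(-4)) = -9*(-3 - 20)/5 = -9/5*(-23) = 207/5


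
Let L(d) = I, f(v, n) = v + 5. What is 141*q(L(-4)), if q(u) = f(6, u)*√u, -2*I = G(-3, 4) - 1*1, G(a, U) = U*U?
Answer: 1551*I*√30/2 ≈ 4247.6*I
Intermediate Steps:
f(v, n) = 5 + v
G(a, U) = U²
I = -15/2 (I = -(4² - 1*1)/2 = -(16 - 1)/2 = -½*15 = -15/2 ≈ -7.5000)
L(d) = -15/2
q(u) = 11*√u (q(u) = (5 + 6)*√u = 11*√u)
141*q(L(-4)) = 141*(11*√(-15/2)) = 141*(11*(I*√30/2)) = 141*(11*I*√30/2) = 1551*I*√30/2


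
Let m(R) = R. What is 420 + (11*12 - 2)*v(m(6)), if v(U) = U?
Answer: 1200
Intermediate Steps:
420 + (11*12 - 2)*v(m(6)) = 420 + (11*12 - 2)*6 = 420 + (132 - 2)*6 = 420 + 130*6 = 420 + 780 = 1200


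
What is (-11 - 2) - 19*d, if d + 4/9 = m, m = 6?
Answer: -1067/9 ≈ -118.56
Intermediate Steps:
d = 50/9 (d = -4/9 + 6 = 50/9 ≈ 5.5556)
(-11 - 2) - 19*d = (-11 - 2) - 19*50/9 = -13 - 950/9 = -1067/9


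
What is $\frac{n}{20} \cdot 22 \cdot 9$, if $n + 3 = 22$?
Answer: $\frac{1881}{10} \approx 188.1$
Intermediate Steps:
$n = 19$ ($n = -3 + 22 = 19$)
$\frac{n}{20} \cdot 22 \cdot 9 = \frac{19}{20} \cdot 22 \cdot 9 = \frac{209}{10} \cdot 9 = \frac{1881}{10}$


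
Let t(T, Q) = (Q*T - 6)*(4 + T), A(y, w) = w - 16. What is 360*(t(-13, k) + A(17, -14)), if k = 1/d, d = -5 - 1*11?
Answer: 12015/2 ≈ 6007.5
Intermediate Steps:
d = -16 (d = -5 - 11 = -16)
A(y, w) = -16 + w
k = -1/16 (k = 1/(-16) = -1/16 ≈ -0.062500)
t(T, Q) = (-6 + Q*T)*(4 + T)
360*(t(-13, k) + A(17, -14)) = 360*((-24 - 6*(-13) - 1/16*(-13)² + 4*(-1/16)*(-13)) + (-16 - 14)) = 360*((-24 + 78 - 1/16*169 + 13/4) - 30) = 360*((-24 + 78 - 169/16 + 13/4) - 30) = 360*(747/16 - 30) = 360*(267/16) = 12015/2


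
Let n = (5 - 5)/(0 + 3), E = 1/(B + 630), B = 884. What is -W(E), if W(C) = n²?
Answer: 0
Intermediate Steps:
E = 1/1514 (E = 1/(884 + 630) = 1/1514 ≈ 0.00066050)
n = 0 (n = 0/3 = 0*(⅓) = 0)
W(C) = 0 (W(C) = 0² = 0)
-W(E) = -1*0 = 0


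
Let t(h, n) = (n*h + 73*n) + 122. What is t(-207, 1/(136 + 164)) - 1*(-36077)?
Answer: 5429783/150 ≈ 36199.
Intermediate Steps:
t(h, n) = 122 + 73*n + h*n (t(h, n) = (h*n + 73*n) + 122 = (73*n + h*n) + 122 = 122 + 73*n + h*n)
t(-207, 1/(136 + 164)) - 1*(-36077) = (122 + 73/(136 + 164) - 207/(136 + 164)) - 1*(-36077) = (122 + 73/300 - 207/300) + 36077 = (122 + 73*(1/300) - 207*1/300) + 36077 = (122 + 73/300 - 69/100) + 36077 = 18233/150 + 36077 = 5429783/150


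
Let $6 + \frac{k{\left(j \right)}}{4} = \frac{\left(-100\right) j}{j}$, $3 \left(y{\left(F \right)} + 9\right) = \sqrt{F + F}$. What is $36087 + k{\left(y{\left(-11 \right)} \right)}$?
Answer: $35663$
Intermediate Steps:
$y{\left(F \right)} = -9 + \frac{\sqrt{2} \sqrt{F}}{3}$ ($y{\left(F \right)} = -9 + \frac{\sqrt{F + F}}{3} = -9 + \frac{\sqrt{2 F}}{3} = -9 + \frac{\sqrt{2} \sqrt{F}}{3}$)
$k{\left(j \right)} = -424$ ($k{\left(j \right)} = -24 + 4 \frac{\left(-100\right) j}{j} = -24 + 4 \left(-100\right) = -24 - 400 = -424$)
$36087 + k{\left(y{\left(-11 \right)} \right)} = 36087 - 424 = 35663$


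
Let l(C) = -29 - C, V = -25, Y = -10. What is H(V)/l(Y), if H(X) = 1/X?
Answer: 1/475 ≈ 0.0021053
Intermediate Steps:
H(V)/l(Y) = 1/((-25)*(-29 - 1*(-10))) = -1/(25*(-29 + 10)) = -1/25/(-19) = -1/25*(-1/19) = 1/475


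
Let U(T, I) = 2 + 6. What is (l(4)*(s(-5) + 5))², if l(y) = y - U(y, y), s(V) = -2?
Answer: 144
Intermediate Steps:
U(T, I) = 8
l(y) = -8 + y (l(y) = y - 1*8 = y - 8 = -8 + y)
(l(4)*(s(-5) + 5))² = ((-8 + 4)*(-2 + 5))² = (-4*3)² = (-12)² = 144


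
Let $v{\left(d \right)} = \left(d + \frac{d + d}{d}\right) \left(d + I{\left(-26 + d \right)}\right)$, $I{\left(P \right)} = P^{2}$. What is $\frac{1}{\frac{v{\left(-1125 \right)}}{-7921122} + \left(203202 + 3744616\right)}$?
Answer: $\frac{3960561}{15636317249972} \approx 2.5329 \cdot 10^{-7}$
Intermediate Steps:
$v{\left(d \right)} = \left(2 + d\right) \left(d + \left(-26 + d\right)^{2}\right)$ ($v{\left(d \right)} = \left(d + \frac{d + d}{d}\right) \left(d + \left(-26 + d\right)^{2}\right) = \left(d + \frac{2 d}{d}\right) \left(d + \left(-26 + d\right)^{2}\right) = \left(d + 2\right) \left(d + \left(-26 + d\right)^{2}\right) = \left(2 + d\right) \left(d + \left(-26 + d\right)^{2}\right)$)
$\frac{1}{\frac{v{\left(-1125 \right)}}{-7921122} + \left(203202 + 3744616\right)} = \frac{1}{\frac{1352 + \left(-1125\right)^{3} - 49 \left(-1125\right)^{2} + 574 \left(-1125\right)}{-7921122} + \left(203202 + 3744616\right)} = \frac{1}{\left(1352 - 1423828125 - 62015625 - 645750\right) \left(- \frac{1}{7921122}\right) + 3947818} = \frac{1}{\left(-1486488148\right) \left(- \frac{1}{7921122}\right) + 3947818} = \frac{1}{\frac{743244074}{3960561} + 3947818} = \frac{1}{\frac{15636317249972}{3960561}} = \frac{3960561}{15636317249972}$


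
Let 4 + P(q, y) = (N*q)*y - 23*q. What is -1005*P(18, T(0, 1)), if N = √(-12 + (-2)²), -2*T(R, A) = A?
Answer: 420090 + 18090*I*√2 ≈ 4.2009e+5 + 25583.0*I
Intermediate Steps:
T(R, A) = -A/2
N = 2*I*√2 (N = √(-12 + 4) = √(-8) = 2*I*√2 ≈ 2.8284*I)
P(q, y) = -4 - 23*q + 2*I*q*y*√2 (P(q, y) = -4 + (((2*I*√2)*q)*y - 23*q) = -4 + ((2*I*q*√2)*y - 23*q) = -4 + (2*I*q*y*√2 - 23*q) = -4 + (-23*q + 2*I*q*y*√2) = -4 - 23*q + 2*I*q*y*√2)
-1005*P(18, T(0, 1)) = -1005*(-4 - 23*18 + 2*I*18*(-½*1)*√2) = -1005*(-4 - 414 + 2*I*18*(-½)*√2) = -1005*(-4 - 414 - 18*I*√2) = -1005*(-418 - 18*I*√2) = 420090 + 18090*I*√2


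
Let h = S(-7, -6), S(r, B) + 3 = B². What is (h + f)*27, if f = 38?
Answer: 1917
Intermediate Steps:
S(r, B) = -3 + B²
h = 33 (h = -3 + (-6)² = -3 + 36 = 33)
(h + f)*27 = (33 + 38)*27 = 71*27 = 1917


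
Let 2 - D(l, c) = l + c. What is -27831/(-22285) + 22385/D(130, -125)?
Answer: -498766232/66855 ≈ -7460.4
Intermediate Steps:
D(l, c) = 2 - c - l (D(l, c) = 2 - (l + c) = 2 - (c + l) = 2 + (-c - l) = 2 - c - l)
-27831/(-22285) + 22385/D(130, -125) = -27831/(-22285) + 22385/(2 - 1*(-125) - 1*130) = -27831*(-1/22285) + 22385/(2 + 125 - 130) = 27831/22285 + 22385/(-3) = 27831/22285 + 22385*(-⅓) = 27831/22285 - 22385/3 = -498766232/66855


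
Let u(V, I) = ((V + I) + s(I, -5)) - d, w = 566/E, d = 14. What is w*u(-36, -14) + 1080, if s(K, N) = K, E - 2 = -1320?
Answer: 733794/659 ≈ 1113.5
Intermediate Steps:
E = -1318 (E = 2 - 1320 = -1318)
w = -283/659 (w = 566/(-1318) = 566*(-1/1318) = -283/659 ≈ -0.42944)
u(V, I) = -14 + V + 2*I (u(V, I) = ((V + I) + I) - 1*14 = ((I + V) + I) - 14 = (V + 2*I) - 14 = -14 + V + 2*I)
w*u(-36, -14) + 1080 = -283*(-14 - 36 + 2*(-14))/659 + 1080 = -283*(-14 - 36 - 28)/659 + 1080 = -283/659*(-78) + 1080 = 22074/659 + 1080 = 733794/659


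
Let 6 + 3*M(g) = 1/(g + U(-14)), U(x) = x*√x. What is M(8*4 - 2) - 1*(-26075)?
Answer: 47505011/1822 + 7*I*√14/5466 ≈ 26073.0 + 0.0047917*I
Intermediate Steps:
U(x) = x^(3/2)
M(g) = -2 + 1/(3*(g - 14*I*√14)) (M(g) = -2 + 1/(3*(g + (-14)^(3/2))) = -2 + 1/(3*(g - 14*I*√14)))
M(8*4 - 2) - 1*(-26075) = (1 - 6*(8*4 - 2) + 84*I*√14)/(3*((8*4 - 2) - 14*I*√14)) - 1*(-26075) = (1 - 6*(32 - 2) + 84*I*√14)/(3*((32 - 2) - 14*I*√14)) + 26075 = (1 - 6*30 + 84*I*√14)/(3*(30 - 14*I*√14)) + 26075 = (1 - 180 + 84*I*√14)/(3*(30 - 14*I*√14)) + 26075 = (-179 + 84*I*√14)/(3*(30 - 14*I*√14)) + 26075 = 26075 + (-179 + 84*I*√14)/(3*(30 - 14*I*√14))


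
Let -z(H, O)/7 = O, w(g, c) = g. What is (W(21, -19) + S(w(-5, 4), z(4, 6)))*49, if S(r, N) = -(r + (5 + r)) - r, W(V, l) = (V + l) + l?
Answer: -343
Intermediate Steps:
z(H, O) = -7*O
W(V, l) = V + 2*l
S(r, N) = -5 - 3*r (S(r, N) = -(5 + 2*r) - r = (-5 - 2*r) - r = -5 - 3*r)
(W(21, -19) + S(w(-5, 4), z(4, 6)))*49 = ((21 + 2*(-19)) + (-5 - 3*(-5)))*49 = ((21 - 38) + (-5 + 15))*49 = (-17 + 10)*49 = -7*49 = -343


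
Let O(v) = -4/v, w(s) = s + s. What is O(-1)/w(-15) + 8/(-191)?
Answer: -502/2865 ≈ -0.17522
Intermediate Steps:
w(s) = 2*s
O(-1)/w(-15) + 8/(-191) = (-4/(-1))/((2*(-15))) + 8/(-191) = -4*(-1)/(-30) + 8*(-1/191) = 4*(-1/30) - 8/191 = -2/15 - 8/191 = -502/2865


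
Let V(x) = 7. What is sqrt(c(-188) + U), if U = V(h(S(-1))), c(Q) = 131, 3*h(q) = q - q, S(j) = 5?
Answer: sqrt(138) ≈ 11.747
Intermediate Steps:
h(q) = 0 (h(q) = (q - q)/3 = (1/3)*0 = 0)
U = 7
sqrt(c(-188) + U) = sqrt(131 + 7) = sqrt(138)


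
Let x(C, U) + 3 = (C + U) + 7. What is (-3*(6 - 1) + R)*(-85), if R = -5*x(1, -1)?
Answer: 2975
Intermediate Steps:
x(C, U) = 4 + C + U (x(C, U) = -3 + ((C + U) + 7) = -3 + (7 + C + U) = 4 + C + U)
R = -20 (R = -5*(4 + 1 - 1) = -5*4 = -20)
(-3*(6 - 1) + R)*(-85) = (-3*(6 - 1) - 20)*(-85) = (-3*5 - 20)*(-85) = (-15 - 20)*(-85) = -35*(-85) = 2975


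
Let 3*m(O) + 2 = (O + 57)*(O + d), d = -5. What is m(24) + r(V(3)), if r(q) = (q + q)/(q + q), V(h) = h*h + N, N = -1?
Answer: 1540/3 ≈ 513.33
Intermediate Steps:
m(O) = -⅔ + (-5 + O)*(57 + O)/3 (m(O) = -⅔ + ((O + 57)*(O - 5))/3 = -⅔ + ((57 + O)*(-5 + O))/3 = -⅔ + ((-5 + O)*(57 + O))/3 = -⅔ + (-5 + O)*(57 + O)/3)
V(h) = -1 + h² (V(h) = h*h - 1 = h² - 1 = -1 + h²)
r(q) = 1 (r(q) = (2*q)/((2*q)) = (2*q)*(1/(2*q)) = 1)
m(24) + r(V(3)) = (-287/3 + (⅓)*24² + (52/3)*24) + 1 = (-287/3 + (⅓)*576 + 416) + 1 = (-287/3 + 192 + 416) + 1 = 1537/3 + 1 = 1540/3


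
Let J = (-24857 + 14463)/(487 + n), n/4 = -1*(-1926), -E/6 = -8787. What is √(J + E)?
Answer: 2*√884291161507/8191 ≈ 229.61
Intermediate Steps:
E = 52722 (E = -6*(-8787) = 52722)
n = 7704 (n = 4*(-1*(-1926)) = 4*1926 = 7704)
J = -10394/8191 (J = (-24857 + 14463)/(487 + 7704) = -10394/8191 ≈ -1.2690)
√(J + E) = √(-10394/8191 + 52722) = √(431835508/8191) = 2*√884291161507/8191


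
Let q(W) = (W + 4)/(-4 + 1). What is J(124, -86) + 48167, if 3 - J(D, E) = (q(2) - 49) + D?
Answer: 48097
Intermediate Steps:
q(W) = -4/3 - W/3 (q(W) = (4 + W)/(-3) = (4 + W)*(-1/3) = -4/3 - W/3)
J(D, E) = 54 - D (J(D, E) = 3 - (((-4/3 - 1/3*2) - 49) + D) = 3 - (((-4/3 - 2/3) - 49) + D) = 3 - ((-2 - 49) + D) = 3 - (-51 + D) = 3 + (51 - D) = 54 - D)
J(124, -86) + 48167 = (54 - 1*124) + 48167 = (54 - 124) + 48167 = -70 + 48167 = 48097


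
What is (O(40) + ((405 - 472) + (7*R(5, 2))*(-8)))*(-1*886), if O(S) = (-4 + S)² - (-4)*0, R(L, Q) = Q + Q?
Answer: -890430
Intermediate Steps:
R(L, Q) = 2*Q
O(S) = (-4 + S)² (O(S) = (-4 + S)² - 1*0 = (-4 + S)² + 0 = (-4 + S)²)
(O(40) + ((405 - 472) + (7*R(5, 2))*(-8)))*(-1*886) = ((-4 + 40)² + ((405 - 472) + (7*(2*2))*(-8)))*(-1*886) = (36² + (-67 + (7*4)*(-8)))*(-886) = (1296 + (-67 + 28*(-8)))*(-886) = (1296 + (-67 - 224))*(-886) = (1296 - 291)*(-886) = 1005*(-886) = -890430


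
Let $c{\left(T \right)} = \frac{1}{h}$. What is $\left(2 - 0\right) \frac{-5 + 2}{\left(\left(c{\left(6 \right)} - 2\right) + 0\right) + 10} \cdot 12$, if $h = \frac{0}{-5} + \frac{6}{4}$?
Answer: $- \frac{108}{13} \approx -8.3077$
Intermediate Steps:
$h = \frac{3}{2}$ ($h = 0 \left(- \frac{1}{5}\right) + 6 \cdot \frac{1}{4} = 0 + \frac{3}{2} = \frac{3}{2} \approx 1.5$)
$c{\left(T \right)} = \frac{2}{3}$ ($c{\left(T \right)} = \frac{1}{\frac{3}{2}} = \frac{2}{3}$)
$\left(2 - 0\right) \frac{-5 + 2}{\left(\left(c{\left(6 \right)} - 2\right) + 0\right) + 10} \cdot 12 = \left(2 - 0\right) \frac{-5 + 2}{\left(\left(\frac{2}{3} - 2\right) + 0\right) + 10} \cdot 12 = \left(2 + 0\right) \left(- \frac{3}{\left(- \frac{4}{3} + 0\right) + 10}\right) 12 = 2 \left(- \frac{3}{- \frac{4}{3} + 10}\right) 12 = 2 \left(- \frac{3}{\frac{26}{3}}\right) 12 = 2 \left(\left(-3\right) \frac{3}{26}\right) 12 = 2 \left(- \frac{9}{26}\right) 12 = \left(- \frac{9}{13}\right) 12 = - \frac{108}{13}$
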